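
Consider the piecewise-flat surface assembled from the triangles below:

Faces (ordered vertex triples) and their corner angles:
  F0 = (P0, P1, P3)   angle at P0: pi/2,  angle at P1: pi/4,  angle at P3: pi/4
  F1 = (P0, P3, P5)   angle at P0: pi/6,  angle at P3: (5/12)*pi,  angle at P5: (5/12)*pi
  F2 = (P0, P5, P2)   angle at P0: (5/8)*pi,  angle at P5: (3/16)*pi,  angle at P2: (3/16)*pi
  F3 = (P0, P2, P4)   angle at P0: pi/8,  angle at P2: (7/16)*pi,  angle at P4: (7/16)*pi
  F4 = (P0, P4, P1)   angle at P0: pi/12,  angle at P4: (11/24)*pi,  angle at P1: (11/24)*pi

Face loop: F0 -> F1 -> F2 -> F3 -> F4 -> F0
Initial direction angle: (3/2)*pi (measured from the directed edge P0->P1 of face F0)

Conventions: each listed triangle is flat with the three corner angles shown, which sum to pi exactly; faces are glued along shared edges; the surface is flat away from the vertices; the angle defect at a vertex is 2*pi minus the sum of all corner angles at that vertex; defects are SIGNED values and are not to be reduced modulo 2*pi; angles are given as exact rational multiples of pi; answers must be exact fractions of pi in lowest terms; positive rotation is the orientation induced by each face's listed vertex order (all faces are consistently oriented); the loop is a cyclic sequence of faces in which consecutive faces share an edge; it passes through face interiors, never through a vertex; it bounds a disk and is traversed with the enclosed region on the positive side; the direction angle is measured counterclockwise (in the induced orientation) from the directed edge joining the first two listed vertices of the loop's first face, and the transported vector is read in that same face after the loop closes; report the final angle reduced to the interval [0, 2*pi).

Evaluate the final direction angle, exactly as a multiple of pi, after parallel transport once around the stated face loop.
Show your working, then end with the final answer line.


enclosed vertex P0: corner angles sum to (3/2)*pi, defect = 2*pi - (3/2)*pi = pi/2
summing the enclosed defects onto the initial angle, mod 2*pi in the induced orientation:
final angle = (3/2)*pi + pi/2 = 0 (mod 2*pi)

Answer: final direction angle = 0


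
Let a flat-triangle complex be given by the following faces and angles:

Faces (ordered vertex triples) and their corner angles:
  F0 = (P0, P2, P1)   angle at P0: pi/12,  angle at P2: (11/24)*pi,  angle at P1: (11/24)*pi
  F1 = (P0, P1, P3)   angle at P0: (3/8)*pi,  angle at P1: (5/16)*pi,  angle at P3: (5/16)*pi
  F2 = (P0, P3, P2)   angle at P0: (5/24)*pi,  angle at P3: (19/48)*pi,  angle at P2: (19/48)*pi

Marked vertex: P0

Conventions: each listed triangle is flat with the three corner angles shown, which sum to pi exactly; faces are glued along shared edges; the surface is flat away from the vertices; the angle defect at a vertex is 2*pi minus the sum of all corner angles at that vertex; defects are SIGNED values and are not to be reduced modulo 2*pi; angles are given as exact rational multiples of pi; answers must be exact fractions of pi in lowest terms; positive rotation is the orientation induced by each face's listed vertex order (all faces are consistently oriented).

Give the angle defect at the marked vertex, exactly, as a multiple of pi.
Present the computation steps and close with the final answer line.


Sum of corner angles at P0: (2/3)*pi
defect = 2*pi - (2/3)*pi

Answer: defect(P0) = (4/3)*pi


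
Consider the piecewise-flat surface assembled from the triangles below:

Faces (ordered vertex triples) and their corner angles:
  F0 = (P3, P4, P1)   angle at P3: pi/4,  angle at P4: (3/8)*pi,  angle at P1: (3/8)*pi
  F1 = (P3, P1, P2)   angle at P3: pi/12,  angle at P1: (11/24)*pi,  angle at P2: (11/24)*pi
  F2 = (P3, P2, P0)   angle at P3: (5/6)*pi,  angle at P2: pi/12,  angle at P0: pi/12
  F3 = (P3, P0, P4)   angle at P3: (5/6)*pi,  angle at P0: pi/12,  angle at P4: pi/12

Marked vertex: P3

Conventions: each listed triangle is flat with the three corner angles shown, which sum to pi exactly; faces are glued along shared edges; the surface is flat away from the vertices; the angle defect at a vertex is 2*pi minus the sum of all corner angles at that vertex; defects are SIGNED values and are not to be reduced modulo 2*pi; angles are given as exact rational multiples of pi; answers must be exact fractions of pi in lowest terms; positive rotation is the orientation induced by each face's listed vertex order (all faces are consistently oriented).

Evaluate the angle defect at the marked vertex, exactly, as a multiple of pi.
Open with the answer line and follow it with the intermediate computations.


Answer: defect(P3) = 0

Sum of corner angles at P3: 2*pi
defect = 2*pi - 2*pi


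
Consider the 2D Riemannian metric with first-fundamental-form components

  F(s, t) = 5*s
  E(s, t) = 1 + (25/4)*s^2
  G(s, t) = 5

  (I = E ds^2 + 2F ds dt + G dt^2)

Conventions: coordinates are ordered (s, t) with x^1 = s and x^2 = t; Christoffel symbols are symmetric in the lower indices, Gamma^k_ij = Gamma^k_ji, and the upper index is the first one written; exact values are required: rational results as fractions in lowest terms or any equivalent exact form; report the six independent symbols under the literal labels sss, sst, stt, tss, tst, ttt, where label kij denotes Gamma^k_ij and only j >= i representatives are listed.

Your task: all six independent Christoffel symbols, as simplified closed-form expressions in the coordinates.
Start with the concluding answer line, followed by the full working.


Answer: Gamma_sss = 5*s/(5*s^2 + 4), Gamma_sst = 0, Gamma_stt = 0, Gamma_tss = 4/(5*s^2 + 4), Gamma_tst = 0, Gamma_ttt = 0

E = 1 + (25/4)*s^2; F = 5*s; G = 5
Gamma^k_ij = (1/2) g^{kl} (d_i g_jl + d_j g_il - d_l g_ij), with g^inv = (1/(EG-F^2)) [[G, -F], [-F, E]]
first partials: E_s = (25/2)*s, E_t = 0, F_s = 5, F_t = 0, G_s = 0, G_t = 0
D = EG - F^2 = 5 + (25/4)*s^2
expanded: Gamma^s_ss = (G E_s - 2F F_s + F E_t)/(2D), Gamma^s_st = (G E_t - F G_s)/(2D), Gamma^s_tt = (2G F_t - G G_s - F G_t)/(2D), Gamma^t_ss = (2E F_s - E E_t - F E_s)/(2D), Gamma^t_st = (E G_s - F E_t)/(2D), Gamma^t_tt = (E G_t - 2F F_t + F G_s)/(2D); substitute and cancel common factors


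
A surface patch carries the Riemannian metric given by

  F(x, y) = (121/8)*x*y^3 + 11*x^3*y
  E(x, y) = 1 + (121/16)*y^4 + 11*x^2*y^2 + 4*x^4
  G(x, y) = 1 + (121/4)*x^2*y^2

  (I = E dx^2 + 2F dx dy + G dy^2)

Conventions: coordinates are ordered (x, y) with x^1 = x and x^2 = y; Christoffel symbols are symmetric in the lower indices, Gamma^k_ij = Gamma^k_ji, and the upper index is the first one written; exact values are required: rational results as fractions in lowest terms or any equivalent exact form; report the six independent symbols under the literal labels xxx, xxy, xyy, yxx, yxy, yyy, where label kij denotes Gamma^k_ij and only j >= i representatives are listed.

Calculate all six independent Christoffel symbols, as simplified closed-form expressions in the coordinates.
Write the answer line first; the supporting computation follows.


Answer: Gamma_xxx = (128*x^3 + 176*x*y^2)/(64*x^4 + 660*x^2*y^2 + 121*y^4 + 16), Gamma_xxy = (176*x^2*y + 242*y^3)/(64*x^4 + 660*x^2*y^2 + 121*y^4 + 16), Gamma_xyy = (176*x^3 + 242*x*y^2)/(64*x^4 + 660*x^2*y^2 + 121*y^4 + 16), Gamma_yxx = 352*x^2*y/(64*x^4 + 660*x^2*y^2 + 121*y^4 + 16), Gamma_yxy = 484*x*y^2/(64*x^4 + 660*x^2*y^2 + 121*y^4 + 16), Gamma_yyy = 484*x^2*y/(64*x^4 + 660*x^2*y^2 + 121*y^4 + 16)

E = 1 + (121/16)*y^4 + 11*x^2*y^2 + 4*x^4; F = (121/8)*x*y^3 + 11*x^3*y; G = 1 + (121/4)*x^2*y^2
Gamma^k_ij = (1/2) g^{kl} (d_i g_jl + d_j g_il - d_l g_ij), with g^inv = (1/(EG-F^2)) [[G, -F], [-F, E]]
first partials: E_x = 22*x*y^2 + 16*x^3, E_y = (121/4)*y^3 + 22*x^2*y, F_x = (121/8)*y^3 + 33*x^2*y, F_y = (363/8)*x*y^2 + 11*x^3, G_x = (121/2)*x*y^2, G_y = (121/2)*x^2*y
D = EG - F^2 = 1 + (121/16)*y^4 + (165/4)*x^2*y^2 + 4*x^4
expanded: Gamma^x_xx = (G E_x - 2F F_x + F E_y)/(2D), Gamma^x_xy = (G E_y - F G_x)/(2D), Gamma^x_yy = (2G F_y - G G_x - F G_y)/(2D), Gamma^y_xx = (2E F_x - E E_y - F E_x)/(2D), Gamma^y_xy = (E G_x - F E_y)/(2D), Gamma^y_yy = (E G_y - 2F F_y + F G_x)/(2D); substitute and cancel common factors


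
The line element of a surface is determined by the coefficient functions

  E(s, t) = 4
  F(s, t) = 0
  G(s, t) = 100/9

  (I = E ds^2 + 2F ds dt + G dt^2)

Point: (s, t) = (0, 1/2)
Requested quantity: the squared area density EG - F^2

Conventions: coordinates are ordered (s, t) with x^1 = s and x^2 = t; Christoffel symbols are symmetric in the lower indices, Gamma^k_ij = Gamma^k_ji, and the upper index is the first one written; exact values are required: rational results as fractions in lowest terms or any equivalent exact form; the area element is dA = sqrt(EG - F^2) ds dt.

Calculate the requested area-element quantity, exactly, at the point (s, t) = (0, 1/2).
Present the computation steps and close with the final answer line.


E = 4, F = 0, G = 100/9; EG - F^2 = 400/9

Answer: EG - F^2 = 400/9


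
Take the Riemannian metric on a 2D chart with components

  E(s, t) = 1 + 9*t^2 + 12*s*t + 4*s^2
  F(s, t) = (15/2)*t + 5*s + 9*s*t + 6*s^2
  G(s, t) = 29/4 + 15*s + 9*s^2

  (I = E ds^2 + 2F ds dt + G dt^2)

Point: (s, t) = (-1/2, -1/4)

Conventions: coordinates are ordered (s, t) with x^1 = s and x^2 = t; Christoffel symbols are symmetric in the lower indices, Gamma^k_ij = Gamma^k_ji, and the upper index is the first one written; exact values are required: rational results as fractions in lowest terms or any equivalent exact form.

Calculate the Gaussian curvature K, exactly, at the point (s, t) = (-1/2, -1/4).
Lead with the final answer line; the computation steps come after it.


Answer: K = -256/729

E = 65/16, F = -7/4, G = 2, EG - F^2 = 81/16 at the point
E_s = -7, E_t = -21/2, F_s = -13/4, F_t = 3, G_s = 6, G_t = 0
E_tt = 18, F_st = 9, G_ss = 18
Evaluate Brioschi's two determinant matrices M1, M2 and divide by (EG - F^2)^2.
M1 = [[-E_tt/2 + F_st - G_ss/2, E_s/2, F_s - E_t/2], [F_t - G_s/2, E, F], [G_t/2, F, G]] = [[-9, -7/2, 2], [0, 65/16, -7/4], [0, -7/4, 2]]; det M1 = -729/16
M2 = [[0, E_t/2, G_s/2], [E_t/2, E, F], [G_s/2, F, G]] = [[0, -21/4, 3], [-21/4, 65/16, -7/4], [3, -7/4, 2]]; det M2 = -585/16
det M1 - det M2 = -9; K = -9 / (81/16)^2 = -256/729


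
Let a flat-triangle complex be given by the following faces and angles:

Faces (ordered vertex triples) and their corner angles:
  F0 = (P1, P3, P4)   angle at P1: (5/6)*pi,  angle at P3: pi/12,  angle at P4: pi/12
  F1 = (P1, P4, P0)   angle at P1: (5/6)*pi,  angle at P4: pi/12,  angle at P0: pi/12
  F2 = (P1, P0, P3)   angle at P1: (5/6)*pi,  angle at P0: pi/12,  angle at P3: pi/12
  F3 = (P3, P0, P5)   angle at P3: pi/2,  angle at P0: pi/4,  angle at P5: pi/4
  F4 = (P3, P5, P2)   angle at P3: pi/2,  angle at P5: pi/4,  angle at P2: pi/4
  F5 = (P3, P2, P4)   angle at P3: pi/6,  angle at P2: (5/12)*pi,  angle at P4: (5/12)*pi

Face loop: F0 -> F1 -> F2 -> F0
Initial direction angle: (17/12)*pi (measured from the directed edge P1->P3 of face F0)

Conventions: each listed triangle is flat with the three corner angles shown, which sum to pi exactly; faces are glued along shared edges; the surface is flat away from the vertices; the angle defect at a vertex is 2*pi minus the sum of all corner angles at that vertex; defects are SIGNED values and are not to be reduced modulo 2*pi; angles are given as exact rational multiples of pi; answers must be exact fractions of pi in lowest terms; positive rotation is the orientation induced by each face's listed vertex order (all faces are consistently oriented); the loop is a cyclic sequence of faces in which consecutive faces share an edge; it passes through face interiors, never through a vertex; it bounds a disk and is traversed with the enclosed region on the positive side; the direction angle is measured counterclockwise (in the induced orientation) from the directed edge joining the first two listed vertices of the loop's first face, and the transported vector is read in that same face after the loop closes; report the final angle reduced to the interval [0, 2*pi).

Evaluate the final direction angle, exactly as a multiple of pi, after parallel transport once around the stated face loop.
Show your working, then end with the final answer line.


enclosed vertex P1: corner angles sum to (5/2)*pi, defect = 2*pi - (5/2)*pi = -pi/2
transport around the loop rotates by the sum of enclosed defects; add to the initial angle mod 2*pi
final angle = (17/12)*pi - pi/2 = (11/12)*pi (mod 2*pi)

Answer: final direction angle = (11/12)*pi


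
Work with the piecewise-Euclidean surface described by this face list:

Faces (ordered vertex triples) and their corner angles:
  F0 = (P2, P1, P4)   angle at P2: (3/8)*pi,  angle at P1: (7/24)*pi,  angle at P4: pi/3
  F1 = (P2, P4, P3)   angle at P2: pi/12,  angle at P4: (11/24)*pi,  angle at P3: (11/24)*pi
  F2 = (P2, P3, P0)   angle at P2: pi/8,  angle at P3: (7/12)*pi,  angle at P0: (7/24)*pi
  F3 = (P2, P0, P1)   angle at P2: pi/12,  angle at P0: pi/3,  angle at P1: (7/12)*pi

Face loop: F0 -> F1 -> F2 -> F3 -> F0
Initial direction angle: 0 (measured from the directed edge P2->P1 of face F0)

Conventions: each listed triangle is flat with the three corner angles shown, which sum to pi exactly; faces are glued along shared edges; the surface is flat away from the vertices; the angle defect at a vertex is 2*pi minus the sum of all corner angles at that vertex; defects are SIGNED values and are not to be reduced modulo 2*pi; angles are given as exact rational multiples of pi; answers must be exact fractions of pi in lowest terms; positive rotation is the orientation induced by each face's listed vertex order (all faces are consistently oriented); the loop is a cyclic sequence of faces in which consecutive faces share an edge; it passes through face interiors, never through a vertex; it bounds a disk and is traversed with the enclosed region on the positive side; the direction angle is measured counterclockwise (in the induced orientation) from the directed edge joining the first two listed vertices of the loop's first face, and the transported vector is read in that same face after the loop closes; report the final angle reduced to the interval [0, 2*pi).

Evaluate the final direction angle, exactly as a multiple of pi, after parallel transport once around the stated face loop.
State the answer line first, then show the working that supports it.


Answer: final direction angle = (4/3)*pi

enclosed vertex P2: corner angles sum to (2/3)*pi, defect = 2*pi - (2/3)*pi = (4/3)*pi
adding the enclosed defects to the starting angle (mod 2*pi, induced orientation) gives the holonomy
final angle = 0 + (4/3)*pi = (4/3)*pi (mod 2*pi)


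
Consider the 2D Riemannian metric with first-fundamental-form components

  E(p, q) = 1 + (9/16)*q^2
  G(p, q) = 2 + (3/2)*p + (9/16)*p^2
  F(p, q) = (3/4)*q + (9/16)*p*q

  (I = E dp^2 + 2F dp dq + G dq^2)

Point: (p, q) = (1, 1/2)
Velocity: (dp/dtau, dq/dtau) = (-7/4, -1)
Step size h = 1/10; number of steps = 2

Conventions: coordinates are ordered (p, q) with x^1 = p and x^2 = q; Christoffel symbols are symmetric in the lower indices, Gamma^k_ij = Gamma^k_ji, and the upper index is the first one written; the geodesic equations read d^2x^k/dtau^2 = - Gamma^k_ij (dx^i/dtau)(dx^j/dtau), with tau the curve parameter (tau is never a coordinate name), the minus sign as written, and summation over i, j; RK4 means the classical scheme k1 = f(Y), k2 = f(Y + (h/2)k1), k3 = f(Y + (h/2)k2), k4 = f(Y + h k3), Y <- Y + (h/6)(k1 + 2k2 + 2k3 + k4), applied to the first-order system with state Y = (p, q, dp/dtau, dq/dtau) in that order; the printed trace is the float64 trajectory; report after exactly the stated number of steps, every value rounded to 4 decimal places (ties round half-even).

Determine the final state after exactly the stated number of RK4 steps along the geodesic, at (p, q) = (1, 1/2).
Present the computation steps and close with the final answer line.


f(Y) = (dp/dtau, dq/dtau, -Gamma^p_ij Y'^i Y'^j, -Gamma^q_ij Y'^i Y'^j) with the Gammas evaluated at the stage position; h = 0.100000; intermediate values shown to 6 dp
step 0: p = 1.0000, q = 0.5000, dp/dtau = -1.7500, dq/dtau = -1.0000
step 1:
  k1: at (p, q) = (1.000000, 0.500000), (dp/dtau, dq/dtau) = (-1.750000, -1.000000); Gamma_ppp = 0.000000, Gamma_ppq = 0.066914, Gamma_pqq = 0.000000, Gamma_qpp = 0.000000, Gamma_qpq = 0.312268, Gamma_qqq = 0.000000; k1 = (-1.750000, -1.000000, -0.234201, -1.092937)
  k2: at (p, q) = (0.912500, 0.450000), (dp/dtau, dq/dtau) = (-1.761710, -1.054647); Gamma_ppp = 0.000000, Gamma_ppq = 0.064066, Gamma_pqq = 0.000000, Gamma_qpp = 0.000000, Gamma_qpq = 0.319735, Gamma_qqq = 0.000000; k2 = (-1.761710, -1.054647, -0.238066, -1.188124)
  k3: at (p, q) = (0.911914, 0.447268), (dp/dtau, dq/dtau) = (-1.761903, -1.059406); Gamma_ppp = 0.000000, Gamma_ppq = 0.063723, Gamma_pqq = 0.000000, Gamma_qpp = 0.000000, Gamma_qpq = 0.319883, Gamma_qqq = 0.000000; k3 = (-1.761903, -1.059406, -0.237886, -1.194169)
  k4: at (p, q) = (0.823810, 0.394059), (dp/dtau, dq/dtau) = (-1.773789, -1.119417); Gamma_ppp = 0.000000, Gamma_ppq = 0.059830, Gamma_pqq = 0.000000, Gamma_qpp = 0.000000, Gamma_qpq = 0.327518, Gamma_qqq = 0.000000; k4 = (-1.773789, -1.119417, -0.237598, -1.300647)
  Y <- Y + (h/6)(k1 + 2k2 + 2k3 + k4): p = 0.8238, q = 0.3942, dp/dtau = -1.7737, dq/dtau = -1.1193
step 2:
  k1: at (p, q) = (0.823816, 0.394208), (dp/dtau, dq/dtau) = (-1.773728, -1.119303); Gamma_ppp = 0.000000, Gamma_ppq = 0.059851, Gamma_pqq = 0.000000, Gamma_qpp = 0.000000, Gamma_qpq = 0.327512, Gamma_qqq = 0.000000; k1 = (-1.773728, -1.119303, -0.237650, -1.300445)
  k2: at (p, q) = (0.735130, 0.338243), (dp/dtau, dq/dtau) = (-1.785611, -1.184325); Gamma_ppp = 0.000000, Gamma_ppq = 0.054814, Gamma_pqq = 0.000000, Gamma_qpp = 0.000000, Gamma_qpq = 0.335206, Gamma_qqq = 0.000000; k2 = (-1.785611, -1.184325, -0.231836, -1.417749)
  k3: at (p, q) = (0.734536, 0.334992), (dp/dtau, dq/dtau) = (-1.785320, -1.190190); Gamma_ppp = 0.000000, Gamma_ppq = 0.054328, Gamma_pqq = 0.000000, Gamma_qpp = 0.000000, Gamma_qpq = 0.335362, Gamma_qqq = 0.000000; k3 = (-1.785320, -1.190190, -0.230881, -1.425202)
  k4: at (p, q) = (0.645284, 0.275189), (dp/dtau, dq/dtau) = (-1.796816, -1.261823); Gamma_ppp = 0.000000, Gamma_ppq = 0.047706, Gamma_pqq = 0.000000, Gamma_qpp = 0.000000, Gamma_qpq = 0.343008, Gamma_qqq = 0.000000; k4 = (-1.796816, -1.261823, -0.216324, -1.555378)
  Y <- Y + (h/6)(k1 + 2k2 + 2k3 + k4): p = 0.6453, q = 0.2754, dp/dtau = -1.7967, dq/dtau = -1.2617

Answer: p = 0.6453, q = 0.2754, dp/dtau = -1.7967, dq/dtau = -1.2617


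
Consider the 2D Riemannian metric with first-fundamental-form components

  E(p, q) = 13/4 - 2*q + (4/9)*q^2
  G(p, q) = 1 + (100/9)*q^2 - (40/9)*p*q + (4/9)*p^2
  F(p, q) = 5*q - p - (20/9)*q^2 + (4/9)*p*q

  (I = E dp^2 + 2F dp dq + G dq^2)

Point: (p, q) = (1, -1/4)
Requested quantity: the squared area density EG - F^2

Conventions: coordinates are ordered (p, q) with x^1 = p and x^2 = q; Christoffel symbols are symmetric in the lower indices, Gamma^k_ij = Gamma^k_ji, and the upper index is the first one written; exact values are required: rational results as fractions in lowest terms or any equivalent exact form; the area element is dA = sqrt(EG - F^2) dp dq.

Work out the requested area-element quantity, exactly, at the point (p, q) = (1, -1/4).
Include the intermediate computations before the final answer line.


E = 34/9, F = -5/2, G = 13/4; EG - F^2 = 217/36

Answer: EG - F^2 = 217/36


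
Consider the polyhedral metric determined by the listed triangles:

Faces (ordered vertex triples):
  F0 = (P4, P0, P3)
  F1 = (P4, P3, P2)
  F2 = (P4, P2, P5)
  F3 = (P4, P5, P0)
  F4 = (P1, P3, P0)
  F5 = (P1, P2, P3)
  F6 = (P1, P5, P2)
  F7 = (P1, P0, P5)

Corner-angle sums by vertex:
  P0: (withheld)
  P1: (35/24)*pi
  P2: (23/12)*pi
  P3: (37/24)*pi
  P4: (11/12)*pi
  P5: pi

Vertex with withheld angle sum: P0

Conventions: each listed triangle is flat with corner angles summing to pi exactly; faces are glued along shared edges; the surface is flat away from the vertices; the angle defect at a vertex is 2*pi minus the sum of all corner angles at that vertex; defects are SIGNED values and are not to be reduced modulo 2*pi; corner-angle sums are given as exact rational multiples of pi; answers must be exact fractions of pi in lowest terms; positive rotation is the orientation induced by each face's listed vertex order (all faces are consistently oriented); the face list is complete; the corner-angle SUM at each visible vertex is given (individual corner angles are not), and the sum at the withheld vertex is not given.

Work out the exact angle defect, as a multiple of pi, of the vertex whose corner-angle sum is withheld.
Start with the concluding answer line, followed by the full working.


Answer: defect(P0) = (5/6)*pi

V = 6, E = 12, F = 8; chi = V - E + F = 2
Gauss-Bonnet: total defect = 2*pi*chi = 4*pi; visible defects sum to (19/6)*pi


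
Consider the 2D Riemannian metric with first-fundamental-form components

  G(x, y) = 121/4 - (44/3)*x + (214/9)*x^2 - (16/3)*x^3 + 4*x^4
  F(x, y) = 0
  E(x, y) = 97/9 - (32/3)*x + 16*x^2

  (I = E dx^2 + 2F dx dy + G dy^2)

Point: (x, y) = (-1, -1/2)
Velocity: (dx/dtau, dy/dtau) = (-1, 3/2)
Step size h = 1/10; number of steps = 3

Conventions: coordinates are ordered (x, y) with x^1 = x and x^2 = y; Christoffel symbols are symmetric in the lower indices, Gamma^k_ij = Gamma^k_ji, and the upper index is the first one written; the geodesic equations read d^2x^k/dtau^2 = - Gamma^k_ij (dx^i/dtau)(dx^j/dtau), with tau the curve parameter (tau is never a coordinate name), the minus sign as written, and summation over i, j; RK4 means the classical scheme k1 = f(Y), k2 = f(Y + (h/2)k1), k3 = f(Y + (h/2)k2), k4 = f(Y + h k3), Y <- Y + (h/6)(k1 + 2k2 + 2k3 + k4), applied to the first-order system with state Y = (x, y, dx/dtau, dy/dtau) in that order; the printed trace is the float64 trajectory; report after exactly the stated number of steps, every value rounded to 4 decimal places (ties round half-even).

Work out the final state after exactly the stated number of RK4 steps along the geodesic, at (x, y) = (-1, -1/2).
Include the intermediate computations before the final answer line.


f(Y) = (dx/dtau, dy/dtau, -Gamma^x_ij Y'^i Y'^j, -Gamma^y_ij Y'^i Y'^j) with the Gammas evaluated at the stage position; h = 0.100000; intermediate values shown to 6 dp
step 0: x = -1.0000, y = -0.5000, dx/dtau = -1.0000, dy/dtau = 1.5000
step 1:
  k1: at (x, y) = (-1.000000, -0.500000), (dx/dtau, dy/dtau) = (-1.000000, 1.500000); Gamma_xxx = -0.569733, Gamma_xxy = 0.000000, Gamma_xyy = 1.258160, Gamma_yxx = 0.000000, Gamma_yxy = -0.603774, Gamma_yyy = 0.000000; k1 = (-1.000000, 1.500000, -2.261128, -1.811321)
  k2: at (x, y) = (-1.050000, -0.425000), (dx/dtau, dy/dtau) = (-1.113056, 1.409434); Gamma_xxx = -0.558672, Gamma_xxy = 0.000000, Gamma_xyy = 1.271677, Gamma_yxx = 0.000000, Gamma_yxy = -0.607725, Gamma_yyy = 0.000000; k2 = (-1.113056, 1.409434, -1.834055, -1.906772)
  k3: at (x, y) = (-1.055653, -0.429528), (dx/dtau, dy/dtau) = (-1.091703, 1.404661); Gamma_xxx = -0.557427, Gamma_xxy = 0.000000, Gamma_xyy = 1.273210, Gamma_yxx = 0.000000, Gamma_yxy = -0.608115, Gamma_yyy = 0.000000; k3 = (-1.091703, 1.404661, -1.847788, -1.865055)
  k4: at (x, y) = (-1.109170, -0.359534), (dx/dtau, dy/dtau) = (-1.184779, 1.313495); Gamma_xxx = -0.545717, Gamma_xxy = 0.000000, Gamma_xyy = 1.287812, Gamma_yxx = 0.000000, Gamma_yxy = -0.611268, Gamma_yyy = 0.000000; k4 = (-1.184779, 1.313495, -1.455798, -1.902513)
  Y <- Y + (h/6)(k1 + 2k2 + 2k3 + k4): x = -1.1099, y = -0.3593, dx/dtau = -1.1847, dy/dtau = 1.3124
step 2:
  k1: at (x, y) = (-1.109905, -0.359305), (dx/dtau, dy/dtau) = (-1.184677, 1.312375); Gamma_xxx = -0.545558, Gamma_xxy = 0.000000, Gamma_xyy = 1.288014, Gamma_yxx = 0.000000, Gamma_yxy = -0.611305, Gamma_yyy = 0.000000; k1 = (-1.184677, 1.312375, -1.452716, -1.900842)
  k2: at (x, y) = (-1.169139, -0.293686), (dx/dtau, dy/dtau) = (-1.257313, 1.217333); Gamma_xxx = -0.532806, Gamma_xxy = 0.000000, Gamma_xyy = 1.304392, Gamma_yxx = 0.000000, Gamma_yxy = -0.613716, Gamma_yyy = 0.000000; k2 = (-1.257313, 1.217333, -1.090700, -1.878668)
  k3: at (x, y) = (-1.172771, -0.298439), (dx/dtau, dy/dtau) = (-1.239212, 1.218442); Gamma_xxx = -0.532033, Gamma_xxy = 0.000000, Gamma_xyy = 1.305405, Gamma_yxx = 0.000000, Gamma_yxy = -0.613830, Gamma_yyy = 0.000000; k3 = (-1.239212, 1.218442, -1.120991, -1.853652)
  k4: at (x, y) = (-1.233826, -0.237461), (dx/dtau, dy/dtau) = (-1.296776, 1.127010); Gamma_xxx = -0.519187, Gamma_xxy = 0.000000, Gamma_xyy = 1.322597, Gamma_yxx = 0.000000, Gamma_yxy = -0.615190, Gamma_yyy = 0.000000; k4 = (-1.296776, 1.127010, -0.806819, -1.798176)
  Y <- Y + (h/6)(k1 + 2k2 + 2k3 + k4): x = -1.2345, y = -0.2375, dx/dtau = -1.2961, dy/dtau = 1.1263
step 3:
  k1: at (x, y) = (-1.234480, -0.237456), (dx/dtau, dy/dtau) = (-1.296059, 1.126314); Gamma_xxx = -0.519051, Gamma_xxy = 0.000000, Gamma_xyy = 1.322782, Gamma_yxx = 0.000000, Gamma_yxy = -0.615199, Gamma_yyy = 0.000000; k1 = (-1.296059, 1.126314, -0.806175, -1.796099)
  k2: at (x, y) = (-1.299283, -0.181141), (dx/dtau, dy/dtau) = (-1.336368, 1.036509); Gamma_xxx = -0.505777, Gamma_xxy = 0.000000, Gamma_xyy = 1.341403, Gamma_yxx = 0.000000, Gamma_yxy = -0.615579, Gamma_yyy = 0.000000; k2 = (-1.336368, 1.036509, -0.537882, -1.705349)
  k3: at (x, y) = (-1.301298, -0.185631), (dx/dtau, dy/dtau) = (-1.322953, 1.041047); Gamma_xxx = -0.505371, Gamma_xxy = 0.000000, Gamma_xyy = 1.341989, Gamma_yxx = 0.000000, Gamma_yxy = -0.615575, Gamma_yyy = 0.000000; k3 = (-1.322953, 1.041047, -0.569917, -1.695609)
  k4: at (x, y) = (-1.366775, -0.133352), (dx/dtau, dy/dtau) = (-1.353051, 0.956753); Gamma_xxx = -0.492376, Gamma_xxy = 0.000000, Gamma_xyy = 1.361236, Gamma_yxx = 0.000000, Gamma_yxy = -0.614950, Gamma_yyy = 0.000000; k4 = (-1.353051, 0.956753, -0.344630, -1.592149)
  Y <- Y + (h/6)(k1 + 2k2 + 2k3 + k4): x = -1.3673, y = -0.1335, dx/dtau = -1.3522, dy/dtau = 0.9565

Answer: x = -1.3673, y = -0.1335, dx/dtau = -1.3522, dy/dtau = 0.9565


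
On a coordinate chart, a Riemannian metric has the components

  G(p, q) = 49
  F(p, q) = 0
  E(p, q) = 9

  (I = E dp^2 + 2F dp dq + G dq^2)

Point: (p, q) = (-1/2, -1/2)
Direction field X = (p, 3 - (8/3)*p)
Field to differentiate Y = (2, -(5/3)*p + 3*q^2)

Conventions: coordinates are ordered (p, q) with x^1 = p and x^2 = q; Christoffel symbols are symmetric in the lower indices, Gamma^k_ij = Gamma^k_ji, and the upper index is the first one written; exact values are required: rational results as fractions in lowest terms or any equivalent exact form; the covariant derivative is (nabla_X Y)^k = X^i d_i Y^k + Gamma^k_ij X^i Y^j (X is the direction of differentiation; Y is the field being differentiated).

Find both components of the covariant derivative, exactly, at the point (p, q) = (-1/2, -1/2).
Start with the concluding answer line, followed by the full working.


Answer: (nabla_X Y)^p = 0, (nabla_X Y)^q = -73/6

E = 9, F = 0, G = 49 at the point
E_p = 0, E_q = 0, F_p = 0, F_q = 0, G_p = 0, G_q = 0
EG - F^2 = 441;  g^inv = (1/441) * [[49, 0], [0, 9]]
first-kind symbols [ij,l] = (1/2)(d_i g_jl + d_j g_il - d_l g_ij): [pp,p] = E_p/2 = 0, [pp,q] = F_p - E_q/2 = 0, [pq,p] = E_q/2 = 0, [pq,q] = G_p/2 = 0, [qq,p] = F_q - G_p/2 = 0, [qq,q] = G_q/2 = 0
Gamma^p_ij = (G*[ij,p] - F*[ij,q])/(EG - F^2), Gamma^q_ij = (E*[ij,q] - F*[ij,p])/(EG - F^2)
Gamma_ppp = 0, Gamma_ppq = 0, Gamma_pqq = 0, Gamma_qpp = 0, Gamma_qpq = 0, Gamma_qqq = 0
X = (-1/2, 13/3), Y = (2, 19/12) at the point


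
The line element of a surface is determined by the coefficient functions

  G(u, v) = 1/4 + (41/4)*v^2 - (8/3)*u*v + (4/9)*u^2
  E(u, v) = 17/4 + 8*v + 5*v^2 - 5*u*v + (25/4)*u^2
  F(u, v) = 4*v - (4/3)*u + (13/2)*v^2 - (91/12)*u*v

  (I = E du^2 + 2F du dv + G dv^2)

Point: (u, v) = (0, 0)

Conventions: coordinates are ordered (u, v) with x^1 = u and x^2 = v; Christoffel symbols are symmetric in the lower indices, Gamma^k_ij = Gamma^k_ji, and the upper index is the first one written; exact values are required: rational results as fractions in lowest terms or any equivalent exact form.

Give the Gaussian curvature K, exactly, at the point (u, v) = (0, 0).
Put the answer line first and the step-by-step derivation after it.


Answer: K = -22676/2601

E = 17/4, F = 0, G = 1/4, EG - F^2 = 17/16 at the point
E_u = 0, E_v = 8, F_u = -4/3, F_v = 4, G_u = 0, G_v = 0
E_vv = 10, F_uv = -91/12, G_uu = 8/9
By Brioschi, K is (det M1 - det M2) divided by (EG - F^2) squared.
M1 = [[-E_vv/2 + F_uv - G_uu/2, E_u/2, F_u - E_v/2], [F_v - G_u/2, E, F], [G_v/2, F, G]] = [[-469/36, 0, -16/3], [4, 17/4, 0], [0, 0, 1/4]]; det M1 = -7973/576
M2 = [[0, E_v/2, G_u/2], [E_v/2, E, F], [G_u/2, F, G]] = [[0, 4, 0], [4, 17/4, 0], [0, 0, 1/4]]; det M2 = -4
det M1 - det M2 = -5669/576; K = -5669/576 / (17/16)^2 = -22676/2601


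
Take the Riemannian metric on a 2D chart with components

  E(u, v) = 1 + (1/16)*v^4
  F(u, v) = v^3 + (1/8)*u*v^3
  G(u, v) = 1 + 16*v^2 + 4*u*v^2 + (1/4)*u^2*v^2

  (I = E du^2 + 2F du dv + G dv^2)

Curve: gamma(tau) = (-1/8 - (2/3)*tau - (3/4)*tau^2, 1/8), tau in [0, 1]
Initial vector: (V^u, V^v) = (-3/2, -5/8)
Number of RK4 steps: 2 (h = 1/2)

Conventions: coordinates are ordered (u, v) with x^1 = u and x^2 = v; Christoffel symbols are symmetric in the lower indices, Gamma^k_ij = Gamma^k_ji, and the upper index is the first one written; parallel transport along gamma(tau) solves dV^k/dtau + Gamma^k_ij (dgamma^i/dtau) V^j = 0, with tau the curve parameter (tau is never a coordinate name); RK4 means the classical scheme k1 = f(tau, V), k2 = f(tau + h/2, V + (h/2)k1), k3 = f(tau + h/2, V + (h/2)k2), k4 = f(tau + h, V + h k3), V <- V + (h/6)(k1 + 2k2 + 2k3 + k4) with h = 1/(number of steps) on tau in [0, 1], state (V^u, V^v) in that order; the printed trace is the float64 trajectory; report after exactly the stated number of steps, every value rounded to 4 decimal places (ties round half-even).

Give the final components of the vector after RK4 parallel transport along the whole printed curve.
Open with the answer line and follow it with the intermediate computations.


Answer: V^u = -1.5002, V^v = -0.6460

gamma'(tau) = (-2/3 - (3/2)*tau, 0); f(tau, V)^k = -Gamma^k_ij(gamma(tau)) gamma'^i(tau) V^j; h = 1/2; intermediate values shown to 6 dp
curve data and Christoffel symbols at the stage parameters:
  tau = 0.000000: gamma = (-0.125000, 0.125000), gamma' = (-0.666667, 0.000000); Gamma_uuu = 0.000000, Gamma_uuv = 0.000197, Gamma_uvv = 0.012381, Gamma_vuu = 0.000000, Gamma_vuv = 0.024763, Gamma_vvv = 1.560046
  tau = 0.250000: gamma = (-0.338542, 0.125000), gamma' = (-1.041667, 0.000000); Gamma_uuu = 0.000000, Gamma_uuv = 0.000199, Gamma_uvv = 0.012173, Gamma_vuu = 0.000000, Gamma_vuv = 0.024345, Gamma_vvv = 1.492154
  tau = 0.500000: gamma = (-0.645833, 0.125000), gamma' = (-1.416667, 0.000000); Gamma_uuu = 0.000000, Gamma_uuv = 0.000202, Gamma_uvv = 0.011858, Gamma_vuu = 0.000000, Gamma_vuv = 0.023716, Gamma_vvv = 1.395316
  tau = 0.750000: gamma = (-1.046875, 0.125000), gamma' = (-1.791667, 0.000000); Gamma_uuu = 0.000000, Gamma_uuv = 0.000205, Gamma_uvv = 0.011423, Gamma_vuu = 0.000000, Gamma_vuv = 0.022846, Gamma_vvv = 1.270799
  tau = 1.000000: gamma = (-1.541667, 0.125000), gamma' = (-2.166667, 0.000000); Gamma_uuu = 0.000000, Gamma_uuv = 0.000210, Gamma_uvv = 0.010847, Gamma_vuu = 0.000000, Gamma_vuv = 0.021693, Gamma_vvv = 1.120809
step 0: V^u = -1.5000, V^v = -0.6250
step 1: k1 = (-0.000082, -0.010318), k2 = (-0.000130, -0.015915), k3 = (-0.000130, -0.015951), k4 = (-0.000181, -0.021267); V <- V + (h/6)(k1 + 2k2 + 2k3 + k4): V^u = -1.5001, V^v = -0.6329
step 2: k1 = (-0.000181, -0.021266), k2 = (-0.000235, -0.026125), k3 = (-0.000235, -0.026175), k4 = (-0.000294, -0.030365); V <- V + (h/6)(k1 + 2k2 + 2k3 + k4): V^u = -1.5002, V^v = -0.6460


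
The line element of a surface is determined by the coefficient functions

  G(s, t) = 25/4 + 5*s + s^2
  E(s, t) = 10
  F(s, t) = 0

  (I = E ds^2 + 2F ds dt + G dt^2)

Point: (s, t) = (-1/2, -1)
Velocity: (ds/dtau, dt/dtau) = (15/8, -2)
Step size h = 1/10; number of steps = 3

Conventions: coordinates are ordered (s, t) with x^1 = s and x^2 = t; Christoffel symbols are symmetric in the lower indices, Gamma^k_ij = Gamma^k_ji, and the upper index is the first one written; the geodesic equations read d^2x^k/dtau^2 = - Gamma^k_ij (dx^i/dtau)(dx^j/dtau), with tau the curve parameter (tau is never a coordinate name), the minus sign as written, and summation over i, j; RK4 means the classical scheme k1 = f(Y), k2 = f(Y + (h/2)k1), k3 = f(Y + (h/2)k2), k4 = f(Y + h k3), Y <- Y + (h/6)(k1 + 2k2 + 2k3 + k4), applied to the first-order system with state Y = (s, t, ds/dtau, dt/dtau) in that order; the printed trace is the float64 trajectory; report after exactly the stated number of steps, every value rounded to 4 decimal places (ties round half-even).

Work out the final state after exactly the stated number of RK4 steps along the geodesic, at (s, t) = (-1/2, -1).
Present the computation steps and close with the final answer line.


f(Y) = (ds/dtau, dt/dtau, -Gamma^s_ij Y'^i Y'^j, -Gamma^t_ij Y'^i Y'^j) with the Gammas evaluated at the stage position; h = 0.100000; intermediate values shown to 6 dp
step 0: s = -0.5000, t = -1.0000, ds/dtau = 1.8750, dt/dtau = -2.0000
step 1:
  k1: at (s, t) = (-0.500000, -1.000000), (ds/dtau, dt/dtau) = (1.875000, -2.000000); Gamma_sss = 0.000000, Gamma_sst = 0.000000, Gamma_stt = -0.200000, Gamma_tss = 0.000000, Gamma_tst = 0.500000, Gamma_ttt = 0.000000; k1 = (1.875000, -2.000000, 0.800000, 3.750000)
  k2: at (s, t) = (-0.406250, -1.100000), (ds/dtau, dt/dtau) = (1.915000, -1.812500); Gamma_sss = 0.000000, Gamma_sst = 0.000000, Gamma_stt = -0.209375, Gamma_tss = 0.000000, Gamma_tst = 0.477612, Gamma_ttt = 0.000000; k2 = (1.915000, -1.812500, 0.687830, 3.315522)
  k3: at (s, t) = (-0.404250, -1.090625), (ds/dtau, dt/dtau) = (1.909391, -1.834224); Gamma_sss = 0.000000, Gamma_sst = 0.000000, Gamma_stt = -0.209575, Gamma_tss = 0.000000, Gamma_tst = 0.477156, Gamma_ttt = 0.000000; k3 = (1.909391, -1.834224, 0.705089, 3.342242)
  k4: at (s, t) = (-0.309061, -1.183422), (ds/dtau, dt/dtau) = (1.945509, -1.665776); Gamma_sss = 0.000000, Gamma_sst = 0.000000, Gamma_stt = -0.219094, Gamma_tss = 0.000000, Gamma_tst = 0.456425, Gamma_ttt = 0.000000; k4 = (1.945509, -1.665776, 0.607944, 2.958349)
  Y <- Y + (h/6)(k1 + 2k2 + 2k3 + k4): s = -0.3088, t = -1.1827, ds/dtau = 1.9449, dt/dtau = -1.6663
step 2:
  k1: at (s, t) = (-0.308845, -1.182654), (ds/dtau, dt/dtau) = (1.944896, -1.666269); Gamma_sss = 0.000000, Gamma_sst = 0.000000, Gamma_stt = -0.219115, Gamma_tss = 0.000000, Gamma_tst = 0.456380, Gamma_ttt = 0.000000; k1 = (1.944896, -1.666269, 0.608364, 2.958002)
  k2: at (s, t) = (-0.211600, -1.265967), (ds/dtau, dt/dtau) = (1.975315, -1.518369); Gamma_sss = 0.000000, Gamma_sst = 0.000000, Gamma_stt = -0.228840, Gamma_tss = 0.000000, Gamma_tst = 0.436987, Gamma_ttt = 0.000000; k2 = (1.975315, -1.518369, 0.527578, 2.621269)
  k3: at (s, t) = (-0.210079, -1.258572), (ds/dtau, dt/dtau) = (1.971275, -1.535205); Gamma_sss = 0.000000, Gamma_sst = 0.000000, Gamma_stt = -0.228992, Gamma_tss = 0.000000, Gamma_tst = 0.436696, Gamma_ttt = 0.000000; k3 = (1.971275, -1.535205, 0.539701, 2.643159)
  k4: at (s, t) = (-0.111718, -1.336174), (ds/dtau, dt/dtau) = (1.998866, -1.401953); Gamma_sss = 0.000000, Gamma_sst = 0.000000, Gamma_stt = -0.238828, Gamma_tss = 0.000000, Gamma_tst = 0.418711, Gamma_ttt = 0.000000; k4 = (1.998866, -1.401953, 0.469410, 2.346721)
  Y <- Y + (h/6)(k1 + 2k2 + 2k3 + k4): s = -0.1116, t = -1.3356, ds/dtau = 1.9984, dt/dtau = -1.4024
step 3:
  k1: at (s, t) = (-0.111563, -1.335577), (ds/dtau, dt/dtau) = (1.998435, -1.402376); Gamma_sss = 0.000000, Gamma_sst = 0.000000, Gamma_stt = -0.238844, Gamma_tss = 0.000000, Gamma_tst = 0.418684, Gamma_ttt = 0.000000; k1 = (1.998435, -1.402376, 0.469724, 2.346771)
  k2: at (s, t) = (-0.011641, -1.405695), (ds/dtau, dt/dtau) = (2.021921, -1.285037); Gamma_sss = 0.000000, Gamma_sst = 0.000000, Gamma_stt = -0.248836, Gamma_tss = 0.000000, Gamma_tst = 0.401871, Gamma_ttt = 0.000000; k2 = (2.021921, -1.285037, 0.410908, 2.088319)
  k3: at (s, t) = (-0.010467, -1.399828), (ds/dtau, dt/dtau) = (2.018981, -1.297960); Gamma_sss = 0.000000, Gamma_sst = 0.000000, Gamma_stt = -0.248953, Gamma_tss = 0.000000, Gamma_tst = 0.401682, Gamma_ttt = 0.000000; k3 = (2.018981, -1.297960, 0.419412, 2.105258)
  k4: at (s, t) = (0.090335, -1.465373), (ds/dtau, dt/dtau) = (2.040376, -1.191850); Gamma_sss = 0.000000, Gamma_sst = 0.000000, Gamma_stt = -0.259034, Gamma_tss = 0.000000, Gamma_tst = 0.386050, Gamma_ttt = 0.000000; k4 = (2.040376, -1.191850, 0.367959, 1.877612)
  Y <- Y + (h/6)(k1 + 2k2 + 2k3 + k4): s = 0.0904, t = -1.4649, ds/dtau = 2.0401, dt/dtau = -1.1922

Answer: s = 0.0904, t = -1.4649, ds/dtau = 2.0401, dt/dtau = -1.1922


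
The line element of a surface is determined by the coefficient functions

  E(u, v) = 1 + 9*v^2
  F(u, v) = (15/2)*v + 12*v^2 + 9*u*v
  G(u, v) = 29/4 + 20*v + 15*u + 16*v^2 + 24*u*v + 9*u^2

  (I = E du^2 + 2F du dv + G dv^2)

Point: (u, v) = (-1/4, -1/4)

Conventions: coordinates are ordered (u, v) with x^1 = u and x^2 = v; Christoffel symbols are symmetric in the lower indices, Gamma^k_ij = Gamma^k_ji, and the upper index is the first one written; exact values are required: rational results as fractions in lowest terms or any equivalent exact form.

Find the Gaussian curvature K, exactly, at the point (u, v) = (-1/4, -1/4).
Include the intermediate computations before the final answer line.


E = 25/16, F = -9/16, G = 25/16, EG - F^2 = 17/8 at the point
E_u = 0, E_v = -9/2, F_u = -9/4, F_v = -3/4, G_u = 9/2, G_v = 6
E_vv = 18, F_uv = 9, G_uu = 18
The intrinsic route: Brioschi's K = (det M1 - det M2)/(EG - F^2)^2.
M1 = [[-E_vv/2 + F_uv - G_uu/2, E_u/2, F_u - E_v/2], [F_v - G_u/2, E, F], [G_v/2, F, G]] = [[-9, 0, 0], [-3, 25/16, -9/16], [3, -9/16, 25/16]]; det M1 = -153/8
M2 = [[0, E_v/2, G_u/2], [E_v/2, E, F], [G_u/2, F, G]] = [[0, -9/4, 9/4], [-9/4, 25/16, -9/16], [9/4, -9/16, 25/16]]; det M2 = -81/8
det M1 - det M2 = -9; K = -9 / (17/8)^2 = -576/289

Answer: K = -576/289


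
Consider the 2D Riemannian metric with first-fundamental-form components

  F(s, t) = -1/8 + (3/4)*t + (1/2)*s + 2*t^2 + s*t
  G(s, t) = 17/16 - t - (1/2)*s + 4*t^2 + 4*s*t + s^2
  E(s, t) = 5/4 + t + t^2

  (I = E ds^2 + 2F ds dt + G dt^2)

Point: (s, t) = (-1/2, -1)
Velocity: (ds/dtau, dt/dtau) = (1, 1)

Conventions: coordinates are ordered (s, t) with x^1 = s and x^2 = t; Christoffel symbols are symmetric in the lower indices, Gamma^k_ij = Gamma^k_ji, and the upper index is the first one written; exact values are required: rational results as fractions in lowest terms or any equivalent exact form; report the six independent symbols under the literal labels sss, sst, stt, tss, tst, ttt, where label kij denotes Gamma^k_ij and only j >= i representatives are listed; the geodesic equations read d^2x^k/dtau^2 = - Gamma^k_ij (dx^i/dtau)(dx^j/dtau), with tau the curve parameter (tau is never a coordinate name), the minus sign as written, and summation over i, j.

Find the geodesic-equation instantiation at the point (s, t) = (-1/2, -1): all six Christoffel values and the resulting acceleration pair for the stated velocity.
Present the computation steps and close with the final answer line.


E = 5/4, F = 11/8, G = 137/16 at the point
E_s = 0, E_t = -1, F_s = -1/2, F_t = -15/4, G_s = -11/2, G_t = -11
EG - F^2 = 141/16;  g^inv = (16/141) * [[137/16, -11/8], [-11/8, 5/4]]
first-kind symbols [ij,l] = (1/2)(d_i g_jl + d_j g_il - d_l g_ij): [ss,s] = E_s/2 = 0, [ss,t] = F_s - E_t/2 = 0, [st,s] = E_t/2 = -1/2, [st,t] = G_s/2 = -11/4, [tt,s] = F_t - G_s/2 = -1, [tt,t] = G_t/2 = -11/2
Gamma^s_ij = (G*[ij,s] - F*[ij,t])/(EG - F^2), Gamma^t_ij = (E*[ij,t] - F*[ij,s])/(EG - F^2)
Gamma_sss = 0, Gamma_sst = -8/141, Gamma_stt = -16/141, Gamma_tss = 0, Gamma_tst = -44/141, Gamma_ttt = -88/141
d^2s/dtau^2 = -(Gamma_sss*(1)^2 + 2*Gamma_sst*(1)*(1) + Gamma_stt*(1)^2) = 32/141
d^2t/dtau^2 = -(Gamma_tss*(1)^2 + 2*Gamma_tst*(1)*(1) + Gamma_ttt*(1)^2) = 176/141

Answer: Gamma_sss = 0, Gamma_sst = -8/141, Gamma_stt = -16/141, Gamma_tss = 0, Gamma_tst = -44/141, Gamma_ttt = -88/141; accelerations (d^2s/dtau^2, d^2t/dtau^2) = (32/141, 176/141)


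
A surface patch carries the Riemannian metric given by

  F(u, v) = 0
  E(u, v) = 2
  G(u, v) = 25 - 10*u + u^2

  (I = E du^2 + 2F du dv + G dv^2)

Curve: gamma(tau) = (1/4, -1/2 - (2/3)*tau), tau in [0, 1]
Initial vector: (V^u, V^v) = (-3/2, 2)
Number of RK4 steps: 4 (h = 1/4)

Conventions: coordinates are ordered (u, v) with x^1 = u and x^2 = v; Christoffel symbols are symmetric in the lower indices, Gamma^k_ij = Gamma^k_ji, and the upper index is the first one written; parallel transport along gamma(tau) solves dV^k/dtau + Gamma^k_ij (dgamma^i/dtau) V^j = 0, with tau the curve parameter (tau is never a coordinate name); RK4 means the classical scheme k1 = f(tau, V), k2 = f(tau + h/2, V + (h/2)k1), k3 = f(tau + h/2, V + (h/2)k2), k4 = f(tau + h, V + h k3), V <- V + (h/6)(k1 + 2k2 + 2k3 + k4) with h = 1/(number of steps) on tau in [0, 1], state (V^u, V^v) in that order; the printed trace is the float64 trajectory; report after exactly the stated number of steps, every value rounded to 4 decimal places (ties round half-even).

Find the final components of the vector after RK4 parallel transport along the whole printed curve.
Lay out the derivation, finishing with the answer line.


gamma'(tau) = (0, -2/3); f(tau, V)^k = -Gamma^k_ij(gamma(tau)) gamma'^i(tau) V^j; h = 1/4; intermediate values shown to 6 dp
curve data and Christoffel symbols at the stage parameters:
  tau = 0.000000: gamma = (0.250000, -0.500000), gamma' = (0.000000, -0.666667); Gamma_uuu = 0.000000, Gamma_uuv = 0.000000, Gamma_uvv = 2.375000, Gamma_vuu = 0.000000, Gamma_vuv = -0.210526, Gamma_vvv = 0.000000
  tau = 0.125000: gamma = (0.250000, -0.583333), gamma' = (0.000000, -0.666667); Gamma_uuu = 0.000000, Gamma_uuv = 0.000000, Gamma_uvv = 2.375000, Gamma_vuu = 0.000000, Gamma_vuv = -0.210526, Gamma_vvv = 0.000000
  tau = 0.250000: gamma = (0.250000, -0.666667), gamma' = (0.000000, -0.666667); Gamma_uuu = 0.000000, Gamma_uuv = 0.000000, Gamma_uvv = 2.375000, Gamma_vuu = 0.000000, Gamma_vuv = -0.210526, Gamma_vvv = 0.000000
  tau = 0.375000: gamma = (0.250000, -0.750000), gamma' = (0.000000, -0.666667); Gamma_uuu = 0.000000, Gamma_uuv = 0.000000, Gamma_uvv = 2.375000, Gamma_vuu = 0.000000, Gamma_vuv = -0.210526, Gamma_vvv = 0.000000
  tau = 0.500000: gamma = (0.250000, -0.833333), gamma' = (0.000000, -0.666667); Gamma_uuu = 0.000000, Gamma_uuv = 0.000000, Gamma_uvv = 2.375000, Gamma_vuu = 0.000000, Gamma_vuv = -0.210526, Gamma_vvv = 0.000000
  tau = 0.625000: gamma = (0.250000, -0.916667), gamma' = (0.000000, -0.666667); Gamma_uuu = 0.000000, Gamma_uuv = 0.000000, Gamma_uvv = 2.375000, Gamma_vuu = 0.000000, Gamma_vuv = -0.210526, Gamma_vvv = 0.000000
  tau = 0.750000: gamma = (0.250000, -1.000000), gamma' = (0.000000, -0.666667); Gamma_uuu = 0.000000, Gamma_uuv = 0.000000, Gamma_uvv = 2.375000, Gamma_vuu = 0.000000, Gamma_vuv = -0.210526, Gamma_vvv = 0.000000
  tau = 0.875000: gamma = (0.250000, -1.083333), gamma' = (0.000000, -0.666667); Gamma_uuu = 0.000000, Gamma_uuv = 0.000000, Gamma_uvv = 2.375000, Gamma_vuu = 0.000000, Gamma_vuv = -0.210526, Gamma_vvv = 0.000000
  tau = 1.000000: gamma = (0.250000, -1.166667), gamma' = (0.000000, -0.666667); Gamma_uuu = 0.000000, Gamma_uuv = 0.000000, Gamma_uvv = 2.375000, Gamma_vuu = 0.000000, Gamma_vuv = -0.210526, Gamma_vvv = 0.000000
step 0: V^u = -1.5000, V^v = 2.0000
step 1: k1 = (3.166667, 0.210526), k2 = (3.208333, 0.154971), k3 = (3.197338, 0.154240), k4 = (3.227720, 0.098339); V <- V + (h/6)(k1 + 2k2 + 2k3 + k4): V^u = -0.6998, V^v = 2.0386
step 2: k1 = (3.227842, 0.098212), k2 = (3.247280, 0.041583), k3 = (3.236072, 0.041242), k4 = (3.244167, -0.015334); V <- V + (h/6)(k1 + 2k2 + 2k3 + k4): V^u = 0.1102, V^v = 2.0490
step 3: k1 = (3.244238, -0.015465), k2 = (3.241177, -0.072381), k3 = (3.229912, -0.072327), k4 = (3.215608, -0.128795); V <- V + (h/6)(k1 + 2k2 + 2k3 + k4): V^u = 0.9186, V^v = 2.0309
step 4: k1 = (3.215627, -0.128927), k2 = (3.190111, -0.185341), k3 = (3.178945, -0.184894), k4 = (3.142440, -0.240469); V <- V + (h/6)(k1 + 2k2 + 2k3 + k4): V^u = 1.7143, V^v = 1.9847

Answer: V^u = 1.7143, V^v = 1.9847
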